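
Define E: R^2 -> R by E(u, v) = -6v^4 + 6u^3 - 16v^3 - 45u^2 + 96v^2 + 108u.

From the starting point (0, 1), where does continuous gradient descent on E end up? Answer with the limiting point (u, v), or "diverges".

diverges

E is separable, so gradient descent decouples: u follows -∂E/∂u, v follows -∂E/∂v.
∂E/∂u = 18(u - 3)(u - 2); at u=0 this is 108, so u decreases.
∂E/∂v = -24v(v - 2)(v + 4); at v=1 this is 120, so v decreases.
The u-coordinate has no critical point in that direction and runs off to infinity.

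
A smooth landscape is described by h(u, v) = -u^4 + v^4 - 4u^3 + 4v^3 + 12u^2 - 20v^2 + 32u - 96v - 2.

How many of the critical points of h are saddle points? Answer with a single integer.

h separates as a function of u plus a function of v, so ∇h=0 decouples.
∂h/∂u = -4(u - 2)(u + 1)(u + 4) = 0 at u ∈ {-4, -1, 2}; ∂h/∂v = 4(v - 3)(v + 2)(v + 4) = 0 at v ∈ {-4, -2, 3}.
The Hessian is diagonal: diag(h_uu, h_vv). Second derivatives: h_uu(-4)=-72, h_uu(-1)=36, h_uu(2)=-72; h_vv(-4)=56, h_vv(-2)=-40, h_vv(3)=140.
Saddle points occur where the two diagonal entries have opposite signs: (-4, -4), (-4, 3), (-1, -2), (2, -4), (2, 3). Count: 5.

5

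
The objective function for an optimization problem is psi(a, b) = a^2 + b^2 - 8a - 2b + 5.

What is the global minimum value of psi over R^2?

-12

psi(a,b) separates as P(a) + Q(b) + 5, so its minimum is min P + min Q + 5.
P'(a) = 2a - 8 vanishes at a ∈ {4}; Q'(b) = 2b - 2 vanishes at b ∈ {1}.
Local minima of P (where P''>0): P(4)=-16. Local minima of Q: Q(1)=-1.
So the global minimum of psi is P(4) + Q(1) + 5 = -16 − 1 + 5 = -12, attained at (4, 1).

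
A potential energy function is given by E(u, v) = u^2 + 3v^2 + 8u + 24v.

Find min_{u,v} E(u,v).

-64

E(u,v) separates as P(u) + Q(v), so its minimum is min P + min Q.
P'(u) = 2u + 8 vanishes at u ∈ {-4}; Q'(v) = 6v + 24 vanishes at v ∈ {-4}.
Local minima of P (where P''>0): P(-4)=-16. Local minima of Q: Q(-4)=-48.
So the global minimum of E is P(-4) + Q(-4) = -16 − 48 = -64, attained at (-4, -4).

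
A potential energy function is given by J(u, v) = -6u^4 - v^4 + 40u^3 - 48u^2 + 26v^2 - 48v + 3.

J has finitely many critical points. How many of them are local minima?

1

J separates as a function of u plus a function of v, so ∇J=0 decouples.
∂J/∂u = -24u(u - 4)(u - 1) = 0 at u ∈ {0, 1, 4}; ∂J/∂v = -4(v - 3)(v - 1)(v + 4) = 0 at v ∈ {-4, 1, 3}.
The Hessian is diagonal: diag(J_uu, J_vv). Second derivatives: J_uu(0)=-96, J_uu(1)=72, J_uu(4)=-288; J_vv(-4)=-140, J_vv(1)=40, J_vv(3)=-56.
Local minima occur where both diagonal entries positive: (1, 1). Count: 1.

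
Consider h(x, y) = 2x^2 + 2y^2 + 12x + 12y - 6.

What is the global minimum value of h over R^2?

-42

h(x,y) separates as P(x) + Q(y) − 6, so its minimum is min P + min Q − 6.
P'(x) = 4x + 12 vanishes at x ∈ {-3}; Q'(y) = 4y + 12 vanishes at y ∈ {-3}.
Local minima of P (where P''>0): P(-3)=-18. Local minima of Q: Q(-3)=-18.
So the global minimum of h is P(-3) + Q(-3) − 6 = -18 − 18 − 6 = -42, attained at (-3, -3).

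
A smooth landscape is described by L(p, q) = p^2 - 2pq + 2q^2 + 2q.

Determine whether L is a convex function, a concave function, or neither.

L is quadratic, so its Hessian is the constant matrix H = [[2, -2], [-2, 4]].
det(H) = 4, tr(H) = 6.
det(H) > 0 and tr(H) > 0, so H is positive definite everywhere: convex.

convex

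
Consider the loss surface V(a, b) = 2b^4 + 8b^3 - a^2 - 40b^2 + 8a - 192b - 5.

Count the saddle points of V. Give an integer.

2

V separates as a function of a plus a function of b, so ∇V=0 decouples.
∂V/∂a = -2(a - 4) = 0 at a ∈ {4}; ∂V/∂b = 8(b - 3)(b + 2)(b + 4) = 0 at b ∈ {-4, -2, 3}.
The Hessian is diagonal: diag(V_aa, V_bb). Second derivatives: V_aa(4)=-2; V_bb(-4)=112, V_bb(-2)=-80, V_bb(3)=280.
Saddle points occur where the two diagonal entries have opposite signs: (4, -4), (4, 3). Count: 2.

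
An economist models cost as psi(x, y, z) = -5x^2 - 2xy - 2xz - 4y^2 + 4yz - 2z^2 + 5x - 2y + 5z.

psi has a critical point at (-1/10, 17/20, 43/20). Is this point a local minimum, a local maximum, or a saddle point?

The Hessian is constant: H = [[-10, -2, -2], [-2, -8, 4], [-2, 4, -4]].
Leading principal minors: Δ₁ = -10, Δ₂ = 76, Δ₃ = -80.
The minors alternate sign starting negative (−, +, −), so H is negative definite: a local maximum.

local maximum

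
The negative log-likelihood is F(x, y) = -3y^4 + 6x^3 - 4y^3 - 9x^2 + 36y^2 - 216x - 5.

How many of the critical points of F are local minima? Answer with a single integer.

1

F separates as a function of x plus a function of y, so ∇F=0 decouples.
∂F/∂x = 18(x - 4)(x + 3) = 0 at x ∈ {-3, 4}; ∂F/∂y = -12y(y - 2)(y + 3) = 0 at y ∈ {-3, 0, 2}.
The Hessian is diagonal: diag(F_xx, F_yy). Second derivatives: F_xx(-3)=-126, F_xx(4)=126; F_yy(-3)=-180, F_yy(0)=72, F_yy(2)=-120.
Local minima occur where both diagonal entries positive: (4, 0). Count: 1.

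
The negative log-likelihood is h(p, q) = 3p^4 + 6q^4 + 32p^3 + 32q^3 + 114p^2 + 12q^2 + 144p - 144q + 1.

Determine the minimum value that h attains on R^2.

-152

h(p,q) separates as A(p) + B(q) + 1, so its minimum is min A + min B + 1.
A'(p) = 12(p + 1)(p + 3)(p + 4) vanishes at p ∈ {-4, -3, -1}; B'(q) = 24(q - 1)(q + 2)(q + 3) vanishes at q ∈ {-3, -2, 1}.
Local minima of A (where A''>0): A(-4)=-32, A(-1)=-59. Local minima of B: B(-3)=162, B(1)=-94.
So the global minimum of h is A(-1) + B(1) + 1 = -59 − 94 + 1 = -152, attained at (-1, 1).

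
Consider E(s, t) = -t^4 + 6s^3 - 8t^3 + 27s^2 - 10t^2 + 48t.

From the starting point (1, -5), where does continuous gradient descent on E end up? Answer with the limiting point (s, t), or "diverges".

diverges

E is separable, so gradient descent decouples: s follows -∂E/∂s, t follows -∂E/∂t.
∂E/∂s = 18s(s + 3); at s=1 this is 72, so s decreases.
∂E/∂t = -4(t - 1)(t + 3)(t + 4); at t=-5 this is 48, so t decreases.
The t-coordinate has no critical point in that direction and runs off to infinity.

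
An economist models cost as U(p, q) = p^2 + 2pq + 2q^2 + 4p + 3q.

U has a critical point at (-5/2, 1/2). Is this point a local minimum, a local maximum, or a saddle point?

local minimum

The Hessian of U is constant: H = [[2, 2], [2, 4]].
det(H) = 2·4 − 2² = 4.
det(H) > 0 and tr(H) = 6 > 0, so H is positive definite and the point is a local minimum.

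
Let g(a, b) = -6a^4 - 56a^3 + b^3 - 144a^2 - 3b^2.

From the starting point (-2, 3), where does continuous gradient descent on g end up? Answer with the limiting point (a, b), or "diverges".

(-3, 2)

g is separable, so gradient descent decouples: a follows -∂g/∂a, b follows -∂g/∂b.
∂g/∂a = -24a(a + 3)(a + 4); at a=-2 this is 96, so a decreases.
∂g/∂b = 3b(b - 2); at b=3 this is 9, so b decreases.
a converges to its nearest critical value -3 (a local min of the a-part); b converges to 2. The iterate converges to (-3, 2).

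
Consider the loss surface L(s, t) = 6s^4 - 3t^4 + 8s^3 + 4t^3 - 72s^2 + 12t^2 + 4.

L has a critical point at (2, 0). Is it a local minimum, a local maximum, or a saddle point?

local minimum

The mixed partial ∂²L/∂s∂t is 0, so the Hessian at any point is diag(L_ss, L_tt) = diag(24(3s^2 + 2s - 6), 12(-3t^2 + 2t + 2)).
At (2, 0): H = diag(240, 24).
Both eigenvalues are positive, so H is positive definite: a local minimum.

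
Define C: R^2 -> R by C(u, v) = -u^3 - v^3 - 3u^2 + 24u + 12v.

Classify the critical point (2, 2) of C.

The mixed partial ∂²C/∂u∂v is 0, so the Hessian at any point is diag(C_uu, C_vv) = diag(-6(u + 1), -6v).
At (2, 2): H = diag(-18, -12).
Both eigenvalues are negative, so H is negative definite: a local maximum.

local maximum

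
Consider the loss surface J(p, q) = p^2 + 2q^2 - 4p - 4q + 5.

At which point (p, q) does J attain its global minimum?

J(p,q) separates as A(p) + B(q) + 5, so its minimum is min A + min B + 5.
A'(p) = 2p - 4 vanishes at p ∈ {2}; B'(q) = 4q - 4 vanishes at q ∈ {1}.
Local minima of A (where A''>0): A(2)=-4. Local minima of B: B(1)=-2.
So the global minimum of J is A(2) + B(1) + 5 = -4 − 2 + 5 = -1, attained at (2, 1).

(2, 1)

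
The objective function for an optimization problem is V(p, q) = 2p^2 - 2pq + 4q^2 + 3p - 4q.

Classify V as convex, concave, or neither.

V is quadratic, so its Hessian is the constant matrix H = [[4, -2], [-2, 8]].
det(H) = 28, tr(H) = 12.
det(H) > 0 and tr(H) > 0, so H is positive definite everywhere: convex.

convex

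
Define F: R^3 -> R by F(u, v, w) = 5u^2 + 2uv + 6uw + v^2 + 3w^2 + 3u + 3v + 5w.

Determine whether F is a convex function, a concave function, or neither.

convex

F is quadratic, so its Hessian is the constant matrix H = [[10, 2, 6], [2, 2, 0], [6, 0, 6]].
Leading principal minors: 10, 16, 24.
All positive ⇒ H ≻ 0 ⇒ convex.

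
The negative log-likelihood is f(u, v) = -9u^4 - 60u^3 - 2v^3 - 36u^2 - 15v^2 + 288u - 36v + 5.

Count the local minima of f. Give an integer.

1

f separates as a function of u plus a function of v, so ∇f=0 decouples.
∂f/∂u = -36(u - 1)(u + 2)(u + 4) = 0 at u ∈ {-4, -2, 1}; ∂f/∂v = -6(v + 2)(v + 3) = 0 at v ∈ {-3, -2}.
The Hessian is diagonal: diag(f_uu, f_vv). Second derivatives: f_uu(-4)=-360, f_uu(-2)=216, f_uu(1)=-540; f_vv(-3)=6, f_vv(-2)=-6.
Local minima occur where both diagonal entries positive: (-2, -3). Count: 1.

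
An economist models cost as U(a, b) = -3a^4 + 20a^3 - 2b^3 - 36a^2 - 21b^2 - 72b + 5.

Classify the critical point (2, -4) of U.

The mixed partial ∂²U/∂a∂b is 0, so the Hessian at any point is diag(U_aa, U_bb) = diag(12(-3a^2 + 10a - 6), -6(2b + 7)).
At (2, -4): H = diag(24, 6).
Both eigenvalues are positive, so H is positive definite: a local minimum.

local minimum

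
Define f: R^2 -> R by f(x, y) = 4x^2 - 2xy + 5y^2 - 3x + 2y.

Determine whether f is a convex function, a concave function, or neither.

convex

f is quadratic, so its Hessian is the constant matrix H = [[8, -2], [-2, 10]].
det(H) = 76, tr(H) = 18.
det(H) > 0 and tr(H) > 0, so H is positive definite everywhere: convex.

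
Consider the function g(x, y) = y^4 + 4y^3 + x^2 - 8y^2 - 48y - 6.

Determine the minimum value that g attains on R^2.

g(x,y) separates as P(x) + Q(y) − 6, so its minimum is min P + min Q − 6.
P'(x) = 2x vanishes at x ∈ {0}; Q'(y) = 4(y - 2)(y + 2)(y + 3) vanishes at y ∈ {-3, -2, 2}.
Local minima of P (where P''>0): P(0)=0. Local minima of Q: Q(-3)=45, Q(2)=-80.
So the global minimum of g is P(0) + Q(2) − 6 = 0 − 80 − 6 = -86, attained at (0, 2).

-86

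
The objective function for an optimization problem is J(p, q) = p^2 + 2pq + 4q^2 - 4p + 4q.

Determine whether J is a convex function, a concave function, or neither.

J is quadratic, so its Hessian is the constant matrix H = [[2, 2], [2, 8]].
det(H) = 12, tr(H) = 10.
det(H) > 0 and tr(H) > 0, so H is positive definite everywhere: convex.

convex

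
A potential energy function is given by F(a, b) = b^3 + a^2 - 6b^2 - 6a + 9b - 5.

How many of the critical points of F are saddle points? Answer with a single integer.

F separates as a function of a plus a function of b, so ∇F=0 decouples.
∂F/∂a = 2(a - 3) = 0 at a ∈ {3}; ∂F/∂b = 3(b - 3)(b - 1) = 0 at b ∈ {1, 3}.
The Hessian is diagonal: diag(F_aa, F_bb). Second derivatives: F_aa(3)=2; F_bb(1)=-6, F_bb(3)=6.
Saddle points occur where the two diagonal entries have opposite signs: (3, 1). Count: 1.

1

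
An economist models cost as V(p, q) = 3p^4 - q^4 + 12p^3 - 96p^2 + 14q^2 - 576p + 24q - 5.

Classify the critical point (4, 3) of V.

saddle point

The mixed partial ∂²V/∂p∂q is 0, so the Hessian at any point is diag(V_pp, V_qq) = diag(12(3p^2 + 6p - 16), 4(-3q^2 + 7)).
At (4, 3): H = diag(672, -80).
The eigenvalues have opposite signs, so H is indefinite: a saddle point.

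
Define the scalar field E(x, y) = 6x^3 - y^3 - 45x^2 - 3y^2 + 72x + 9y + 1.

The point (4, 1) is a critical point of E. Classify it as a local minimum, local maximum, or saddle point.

The mixed partial ∂²E/∂x∂y is 0, so the Hessian at any point is diag(E_xx, E_yy) = diag(18(2x - 5), -6(y + 1)).
At (4, 1): H = diag(54, -12).
The eigenvalues have opposite signs, so H is indefinite: a saddle point.

saddle point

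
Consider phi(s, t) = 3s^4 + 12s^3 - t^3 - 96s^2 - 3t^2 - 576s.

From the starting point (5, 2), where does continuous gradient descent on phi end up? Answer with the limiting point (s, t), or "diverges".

phi is separable, so gradient descent decouples: s follows -∂phi/∂s, t follows -∂phi/∂t.
∂phi/∂s = 12(s - 4)(s + 3)(s + 4); at s=5 this is 864, so s decreases.
∂phi/∂t = -3t(t + 2); at t=2 this is -24, so t increases.
The t-coordinate has no critical point in that direction and runs off to infinity.

diverges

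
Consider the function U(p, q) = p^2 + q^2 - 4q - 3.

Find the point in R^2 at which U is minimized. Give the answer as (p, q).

(0, 2)

U(p,q) separates as A(p) + B(q) − 3, so its minimum is min A + min B − 3.
A'(p) = 2p vanishes at p ∈ {0}; B'(q) = 2q - 4 vanishes at q ∈ {2}.
Local minima of A (where A''>0): A(0)=0. Local minima of B: B(2)=-4.
So the global minimum of U is A(0) + B(2) − 3 = 0 − 4 − 3 = -7, attained at (0, 2).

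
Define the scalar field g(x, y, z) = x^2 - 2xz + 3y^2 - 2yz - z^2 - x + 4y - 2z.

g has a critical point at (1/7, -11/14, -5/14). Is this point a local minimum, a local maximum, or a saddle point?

The Hessian is constant: H = [[2, 0, -2], [0, 6, -2], [-2, -2, -2]].
Leading principal minors: Δ₁ = 2, Δ₂ = 12, Δ₃ = -56.
The minors fit neither the all-positive nor the alternating-sign pattern, so H is indefinite: a saddle point.

saddle point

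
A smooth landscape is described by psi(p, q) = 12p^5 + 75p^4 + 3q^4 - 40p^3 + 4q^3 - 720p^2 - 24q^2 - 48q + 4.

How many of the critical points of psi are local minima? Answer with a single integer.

4

psi separates as a function of p plus a function of q, so ∇psi=0 decouples.
∂psi/∂p = 60p(p - 2)(p + 3)(p + 4) = 0 at p ∈ {-4, -3, 0, 2}; ∂psi/∂q = 12(q - 2)(q + 1)(q + 2) = 0 at q ∈ {-2, -1, 2}.
The Hessian is diagonal: diag(psi_pp, psi_qq). Second derivatives: psi_pp(-4)=-1440, psi_pp(-3)=900, psi_pp(0)=-1440, psi_pp(2)=3600; psi_qq(-2)=48, psi_qq(-1)=-36, psi_qq(2)=144.
Local minima occur where both diagonal entries positive: (-3, -2), (-3, 2), (2, -2), (2, 2). Count: 4.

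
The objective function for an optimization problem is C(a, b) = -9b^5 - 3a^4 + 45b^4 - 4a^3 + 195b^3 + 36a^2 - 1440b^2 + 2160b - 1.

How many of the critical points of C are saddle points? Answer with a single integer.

C separates as a function of a plus a function of b, so ∇C=0 decouples.
∂C/∂a = -12a(a - 2)(a + 3) = 0 at a ∈ {-3, 0, 2}; ∂C/∂b = -45(b - 4)(b - 3)(b - 1)(b + 4) = 0 at b ∈ {-4, 1, 3, 4}.
The Hessian is diagonal: diag(C_aa, C_bb). Second derivatives: C_aa(-3)=-180, C_aa(0)=72, C_aa(2)=-120; C_bb(-4)=12600, C_bb(1)=-1350, C_bb(3)=630, C_bb(4)=-1080.
Saddle points occur where the two diagonal entries have opposite signs: (-3, -4), (-3, 3), (0, 1), (0, 4), (2, -4), (2, 3). Count: 6.

6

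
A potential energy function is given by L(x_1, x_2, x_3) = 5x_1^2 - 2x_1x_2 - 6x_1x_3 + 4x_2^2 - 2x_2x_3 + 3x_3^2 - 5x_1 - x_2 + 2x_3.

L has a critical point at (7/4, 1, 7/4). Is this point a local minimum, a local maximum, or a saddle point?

local minimum

The Hessian is constant: H = [[10, -2, -6], [-2, 8, -2], [-6, -2, 6]].
Leading principal minors: Δ₁ = 10, Δ₂ = 76, Δ₃ = 80.
All leading minors are positive, so H is positive definite: a local minimum.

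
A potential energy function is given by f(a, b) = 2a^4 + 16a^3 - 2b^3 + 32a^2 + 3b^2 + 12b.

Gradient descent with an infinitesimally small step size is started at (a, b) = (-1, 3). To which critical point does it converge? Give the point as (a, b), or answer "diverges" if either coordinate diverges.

diverges

f is separable, so gradient descent decouples: a follows -∂f/∂a, b follows -∂f/∂b.
∂f/∂a = 8a(a + 2)(a + 4); at a=-1 this is -24, so a increases.
∂f/∂b = -6(b - 2)(b + 1); at b=3 this is -24, so b increases.
The b-coordinate has no critical point in that direction and runs off to infinity.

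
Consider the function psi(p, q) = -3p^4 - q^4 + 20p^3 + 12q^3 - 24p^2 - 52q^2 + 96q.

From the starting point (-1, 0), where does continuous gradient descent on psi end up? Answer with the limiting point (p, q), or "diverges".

diverges

psi is separable, so gradient descent decouples: p follows -∂psi/∂p, q follows -∂psi/∂q.
∂psi/∂p = -12p(p - 4)(p - 1); at p=-1 this is 120, so p decreases.
∂psi/∂q = -4(q - 4)(q - 3)(q - 2); at q=0 this is 96, so q decreases.
The p-coordinate has no critical point in that direction and runs off to infinity.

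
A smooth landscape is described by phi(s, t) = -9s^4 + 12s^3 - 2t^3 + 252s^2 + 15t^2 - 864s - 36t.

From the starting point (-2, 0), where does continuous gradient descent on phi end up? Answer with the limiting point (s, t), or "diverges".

(2, 2)

phi is separable, so gradient descent decouples: s follows -∂phi/∂s, t follows -∂phi/∂t.
∂phi/∂s = -36(s - 3)(s - 2)(s + 4); at s=-2 this is -1440, so s increases.
∂phi/∂t = -6(t - 3)(t - 2); at t=0 this is -36, so t increases.
s converges to its nearest critical value 2 (a local min of the s-part); t converges to 2. The iterate converges to (2, 2).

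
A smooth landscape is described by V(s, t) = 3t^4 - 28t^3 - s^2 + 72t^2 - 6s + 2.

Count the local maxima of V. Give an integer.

1

V separates as a function of s plus a function of t, so ∇V=0 decouples.
∂V/∂s = -2(s + 3) = 0 at s ∈ {-3}; ∂V/∂t = 12t(t - 4)(t - 3) = 0 at t ∈ {0, 3, 4}.
The Hessian is diagonal: diag(V_ss, V_tt). Second derivatives: V_ss(-3)=-2; V_tt(0)=144, V_tt(3)=-36, V_tt(4)=48.
Local maxima occur where both diagonal entries negative: (-3, 3). Count: 1.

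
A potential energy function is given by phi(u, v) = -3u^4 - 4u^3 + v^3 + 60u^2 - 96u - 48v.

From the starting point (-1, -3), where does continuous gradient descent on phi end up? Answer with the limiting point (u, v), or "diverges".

(1, 4)

phi is separable, so gradient descent decouples: u follows -∂phi/∂u, v follows -∂phi/∂v.
∂phi/∂u = -12(u - 2)(u - 1)(u + 4); at u=-1 this is -216, so u increases.
∂phi/∂v = 3(v - 4)(v + 4); at v=-3 this is -21, so v increases.
u converges to its nearest critical value 1 (a local min of the u-part); v converges to 4. The iterate converges to (1, 4).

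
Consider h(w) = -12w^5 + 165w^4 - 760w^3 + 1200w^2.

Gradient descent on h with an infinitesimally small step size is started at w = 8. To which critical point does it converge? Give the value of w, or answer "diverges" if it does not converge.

h'(w) = -60w(w - 5)(w - 4)(w - 2), so h'(8) = -34560.
Gradient descent moves in the -h' direction, i.e. w is increasing.
There is no critical point above w=8, and h' keeps the same sign, so the iterate runs off to +∞.

diverges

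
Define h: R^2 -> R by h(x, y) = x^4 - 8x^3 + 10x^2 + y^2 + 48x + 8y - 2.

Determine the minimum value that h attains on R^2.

-47

h(x,y) separates as P(x) + Q(y) − 2, so its minimum is min P + min Q − 2.
P'(x) = 4(x - 4)(x - 3)(x + 1) vanishes at x ∈ {-1, 3, 4}; Q'(y) = 2y + 8 vanishes at y ∈ {-4}.
Local minima of P (where P''>0): P(-1)=-29, P(4)=96. Local minima of Q: Q(-4)=-16.
So the global minimum of h is P(-1) + Q(-4) − 2 = -29 − 16 − 2 = -47, attained at (-1, -4).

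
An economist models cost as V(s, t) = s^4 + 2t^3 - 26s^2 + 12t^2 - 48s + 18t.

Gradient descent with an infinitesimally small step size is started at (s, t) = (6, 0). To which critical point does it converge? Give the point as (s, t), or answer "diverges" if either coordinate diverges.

V is separable, so gradient descent decouples: s follows -∂V/∂s, t follows -∂V/∂t.
∂V/∂s = 4(s - 4)(s + 1)(s + 3); at s=6 this is 504, so s decreases.
∂V/∂t = 6(t + 1)(t + 3); at t=0 this is 18, so t decreases.
s converges to its nearest critical value 4 (a local min of the s-part); t converges to -1. The iterate converges to (4, -1).

(4, -1)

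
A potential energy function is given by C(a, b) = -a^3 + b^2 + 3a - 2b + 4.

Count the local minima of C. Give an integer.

C separates as a function of a plus a function of b, so ∇C=0 decouples.
∂C/∂a = -3(a - 1)(a + 1) = 0 at a ∈ {-1, 1}; ∂C/∂b = 2(b - 1) = 0 at b ∈ {1}.
The Hessian is diagonal: diag(C_aa, C_bb). Second derivatives: C_aa(-1)=6, C_aa(1)=-6; C_bb(1)=2.
Local minima occur where both diagonal entries positive: (-1, 1). Count: 1.

1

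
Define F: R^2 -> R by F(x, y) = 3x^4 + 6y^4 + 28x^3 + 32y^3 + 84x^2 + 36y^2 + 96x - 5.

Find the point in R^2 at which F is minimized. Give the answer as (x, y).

(-4, -3)

F(x,y) separates as P(x) + Q(y) − 5, so its minimum is min P + min Q − 5.
P'(x) = 12(x + 1)(x + 2)(x + 4) vanishes at x ∈ {-4, -2, -1}; Q'(y) = 24y(y + 1)(y + 3) vanishes at y ∈ {-3, -1, 0}.
Local minima of P (where P''>0): P(-4)=-64, P(-1)=-37. Local minima of Q: Q(-3)=-54, Q(0)=0.
So the global minimum of F is P(-4) + Q(-3) − 5 = -64 − 54 − 5 = -123, attained at (-4, -3).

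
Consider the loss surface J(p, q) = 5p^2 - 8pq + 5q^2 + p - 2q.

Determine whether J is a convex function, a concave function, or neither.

J is quadratic, so its Hessian is the constant matrix H = [[10, -8], [-8, 10]].
det(H) = 36, tr(H) = 20.
det(H) > 0 and tr(H) > 0, so H is positive definite everywhere: convex.

convex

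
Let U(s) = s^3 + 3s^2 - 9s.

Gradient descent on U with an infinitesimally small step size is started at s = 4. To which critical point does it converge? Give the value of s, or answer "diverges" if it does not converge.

1

U'(s) = 3(s - 1)(s + 3), so U'(4) = 63.
Gradient descent moves in the -U' direction, i.e. s is decreasing.
The nearest critical point in that direction is s = 1, where U'' = 12 > 0 (a local minimum). The iterate converges there.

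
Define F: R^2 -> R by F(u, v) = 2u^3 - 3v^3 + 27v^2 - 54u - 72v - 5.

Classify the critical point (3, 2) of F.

local minimum

The mixed partial ∂²F/∂u∂v is 0, so the Hessian at any point is diag(F_uu, F_vv) = diag(12u, 18(-v + 3)).
At (3, 2): H = diag(36, 18).
Both eigenvalues are positive, so H is positive definite: a local minimum.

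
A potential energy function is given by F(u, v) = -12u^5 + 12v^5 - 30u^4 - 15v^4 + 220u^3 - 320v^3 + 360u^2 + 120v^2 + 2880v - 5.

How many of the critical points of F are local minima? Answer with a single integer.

F separates as a function of u plus a function of v, so ∇F=0 decouples.
∂F/∂u = -60u(u - 3)(u + 1)(u + 4) = 0 at u ∈ {-4, -1, 0, 3}; ∂F/∂v = 60(v - 4)(v - 2)(v + 2)(v + 3) = 0 at v ∈ {-3, -2, 2, 4}.
The Hessian is diagonal: diag(F_uu, F_vv). Second derivatives: F_uu(-4)=5040, F_uu(-1)=-720, F_uu(0)=720, F_uu(3)=-5040; F_vv(-3)=-2100, F_vv(-2)=1440, F_vv(2)=-2400, F_vv(4)=5040.
Local minima occur where both diagonal entries positive: (-4, -2), (-4, 4), (0, -2), (0, 4). Count: 4.

4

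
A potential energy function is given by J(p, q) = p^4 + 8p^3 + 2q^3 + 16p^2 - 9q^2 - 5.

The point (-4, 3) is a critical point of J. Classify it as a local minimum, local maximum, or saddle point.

local minimum

The mixed partial ∂²J/∂p∂q is 0, so the Hessian at any point is diag(J_pp, J_qq) = diag(4(3p^2 + 12p + 8), 6(2q - 3)).
At (-4, 3): H = diag(32, 18).
Both eigenvalues are positive, so H is positive definite: a local minimum.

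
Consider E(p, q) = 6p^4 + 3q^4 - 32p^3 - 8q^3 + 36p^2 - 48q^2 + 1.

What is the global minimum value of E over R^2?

-565

E(p,q) separates as A(p) + B(q) + 1, so its minimum is min A + min B + 1.
A'(p) = 24p(p - 3)(p - 1) vanishes at p ∈ {0, 1, 3}; B'(q) = 12q(q - 4)(q + 2) vanishes at q ∈ {-2, 0, 4}.
Local minima of A (where A''>0): A(0)=0, A(3)=-54. Local minima of B: B(-2)=-80, B(4)=-512.
So the global minimum of E is A(3) + B(4) + 1 = -54 − 512 + 1 = -565, attained at (3, 4).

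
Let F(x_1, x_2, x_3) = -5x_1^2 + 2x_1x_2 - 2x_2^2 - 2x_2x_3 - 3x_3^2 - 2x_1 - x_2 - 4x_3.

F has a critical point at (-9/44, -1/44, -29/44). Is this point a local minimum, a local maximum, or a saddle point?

The Hessian is constant: H = [[-10, 2, 0], [2, -4, -2], [0, -2, -6]].
Leading principal minors: Δ₁ = -10, Δ₂ = 36, Δ₃ = -176.
The minors alternate sign starting negative (−, +, −), so H is negative definite: a local maximum.

local maximum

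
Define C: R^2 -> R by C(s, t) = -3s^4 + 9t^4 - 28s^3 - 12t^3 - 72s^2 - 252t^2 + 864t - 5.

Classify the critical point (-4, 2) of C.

local maximum

The mixed partial ∂²C/∂s∂t is 0, so the Hessian at any point is diag(C_ss, C_tt) = diag(-12(3s^2 + 14s + 12), 36(3t^2 - 2t - 14)).
At (-4, 2): H = diag(-48, -216).
Both eigenvalues are negative, so H is negative definite: a local maximum.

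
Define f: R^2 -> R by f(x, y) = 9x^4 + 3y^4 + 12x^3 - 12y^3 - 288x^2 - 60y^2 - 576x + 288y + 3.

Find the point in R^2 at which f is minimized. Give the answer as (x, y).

f(x,y) separates as P(x) + Q(y) + 3, so its minimum is min P + min Q + 3.
P'(x) = 36(x - 4)(x + 1)(x + 4) vanishes at x ∈ {-4, -1, 4}; Q'(y) = 12(y - 4)(y - 2)(y + 3) vanishes at y ∈ {-3, 2, 4}.
Local minima of P (where P''>0): P(-4)=-768, P(4)=-3840. Local minima of Q: Q(-3)=-837, Q(4)=192.
So the global minimum of f is P(4) + Q(-3) + 3 = -3840 − 837 + 3 = -4674, attained at (4, -3).

(4, -3)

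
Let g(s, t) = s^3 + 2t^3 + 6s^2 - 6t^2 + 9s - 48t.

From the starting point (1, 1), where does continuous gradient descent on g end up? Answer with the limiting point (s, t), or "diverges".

g is separable, so gradient descent decouples: s follows -∂g/∂s, t follows -∂g/∂t.
∂g/∂s = 3(s + 1)(s + 3); at s=1 this is 24, so s decreases.
∂g/∂t = 6(t - 4)(t + 2); at t=1 this is -54, so t increases.
s converges to its nearest critical value -1 (a local min of the s-part); t converges to 4. The iterate converges to (-1, 4).

(-1, 4)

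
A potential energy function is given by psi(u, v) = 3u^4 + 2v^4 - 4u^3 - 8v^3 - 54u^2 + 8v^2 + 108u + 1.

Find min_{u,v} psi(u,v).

psi(u,v) separates as P(u) + Q(v) + 1, so its minimum is min P + min Q + 1.
P'(u) = 12(u - 3)(u - 1)(u + 3) vanishes at u ∈ {-3, 1, 3}; Q'(v) = 8v(v - 2)(v - 1) vanishes at v ∈ {0, 1, 2}.
Local minima of P (where P''>0): P(-3)=-459, P(3)=-27. Local minima of Q: Q(0)=0, Q(2)=0.
So the global minimum of psi is P(-3) + Q(0) + 1 = -459 + 0 + 1 = -458, attained at (-3, 0).

-458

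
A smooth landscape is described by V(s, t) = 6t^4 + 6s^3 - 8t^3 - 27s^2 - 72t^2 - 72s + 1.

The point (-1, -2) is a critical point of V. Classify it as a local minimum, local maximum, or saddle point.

The mixed partial ∂²V/∂s∂t is 0, so the Hessian at any point is diag(V_ss, V_tt) = diag(18(2s - 3), 24(3t^2 - 2t - 6)).
At (-1, -2): H = diag(-90, 240).
The eigenvalues have opposite signs, so H is indefinite: a saddle point.

saddle point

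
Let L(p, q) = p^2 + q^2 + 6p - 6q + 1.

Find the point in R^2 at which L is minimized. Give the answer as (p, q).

(-3, 3)

L(p,q) separates as A(p) + B(q) + 1, so its minimum is min A + min B + 1.
A'(p) = 2p + 6 vanishes at p ∈ {-3}; B'(q) = 2q - 6 vanishes at q ∈ {3}.
Local minima of A (where A''>0): A(-3)=-9. Local minima of B: B(3)=-9.
So the global minimum of L is A(-3) + B(3) + 1 = -9 − 9 + 1 = -17, attained at (-3, 3).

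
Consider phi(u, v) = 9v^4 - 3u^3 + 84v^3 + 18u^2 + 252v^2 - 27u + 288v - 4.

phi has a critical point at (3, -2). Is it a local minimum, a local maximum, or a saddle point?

The mixed partial ∂²phi/∂u∂v is 0, so the Hessian at any point is diag(phi_uu, phi_vv) = diag(18(-u + 2), 36(3v^2 + 14v + 14)).
At (3, -2): H = diag(-18, -72).
Both eigenvalues are negative, so H is negative definite: a local maximum.

local maximum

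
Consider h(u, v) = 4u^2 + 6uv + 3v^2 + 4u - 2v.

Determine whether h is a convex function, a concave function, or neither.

convex

h is quadratic, so its Hessian is the constant matrix H = [[8, 6], [6, 6]].
det(H) = 12, tr(H) = 14.
det(H) > 0 and tr(H) > 0, so H is positive definite everywhere: convex.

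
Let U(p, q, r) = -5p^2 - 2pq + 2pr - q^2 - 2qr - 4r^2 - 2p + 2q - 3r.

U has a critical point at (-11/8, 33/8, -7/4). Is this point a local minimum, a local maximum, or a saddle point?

The Hessian is constant: H = [[-10, -2, 2], [-2, -2, -2], [2, -2, -8]].
Leading principal minors: Δ₁ = -10, Δ₂ = 16, Δ₃ = -64.
The minors alternate sign starting negative (−, +, −), so H is negative definite: a local maximum.

local maximum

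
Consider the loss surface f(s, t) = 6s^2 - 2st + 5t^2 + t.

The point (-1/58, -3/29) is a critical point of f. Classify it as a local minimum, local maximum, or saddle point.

local minimum

The Hessian of f is constant: H = [[12, -2], [-2, 10]].
det(H) = 12·10 − (-2)² = 116.
det(H) > 0 and tr(H) = 22 > 0, so H is positive definite and the point is a local minimum.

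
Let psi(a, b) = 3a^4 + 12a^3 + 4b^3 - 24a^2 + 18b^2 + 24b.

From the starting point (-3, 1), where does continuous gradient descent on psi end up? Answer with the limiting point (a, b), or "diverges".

psi is separable, so gradient descent decouples: a follows -∂psi/∂a, b follows -∂psi/∂b.
∂psi/∂a = 12a(a - 1)(a + 4); at a=-3 this is 144, so a decreases.
∂psi/∂b = 12(b + 1)(b + 2); at b=1 this is 72, so b decreases.
a converges to its nearest critical value -4 (a local min of the a-part); b converges to -1. The iterate converges to (-4, -1).

(-4, -1)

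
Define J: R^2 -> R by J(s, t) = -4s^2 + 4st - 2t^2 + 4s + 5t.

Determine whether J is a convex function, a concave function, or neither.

concave

J is quadratic, so its Hessian is the constant matrix H = [[-8, 4], [4, -4]].
det(H) = 16, tr(H) = -12.
det(H) > 0 and tr(H) < 0, so H is negative definite everywhere: concave.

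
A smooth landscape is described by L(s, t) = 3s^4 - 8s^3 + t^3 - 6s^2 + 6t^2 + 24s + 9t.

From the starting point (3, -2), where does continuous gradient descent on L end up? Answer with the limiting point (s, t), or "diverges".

(2, -1)

L is separable, so gradient descent decouples: s follows -∂L/∂s, t follows -∂L/∂t.
∂L/∂s = 12(s - 2)(s - 1)(s + 1); at s=3 this is 96, so s decreases.
∂L/∂t = 3(t + 1)(t + 3); at t=-2 this is -3, so t increases.
s converges to its nearest critical value 2 (a local min of the s-part); t converges to -1. The iterate converges to (2, -1).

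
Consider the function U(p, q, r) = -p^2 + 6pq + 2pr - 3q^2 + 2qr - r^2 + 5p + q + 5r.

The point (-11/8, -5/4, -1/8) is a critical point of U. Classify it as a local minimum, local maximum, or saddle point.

saddle point

The Hessian is constant: H = [[-2, 6, 2], [6, -6, 2], [2, 2, -2]].
Leading principal minors: Δ₁ = -2, Δ₂ = -24, Δ₃ = 128.
The minors fit neither the all-positive nor the alternating-sign pattern, so H is indefinite: a saddle point.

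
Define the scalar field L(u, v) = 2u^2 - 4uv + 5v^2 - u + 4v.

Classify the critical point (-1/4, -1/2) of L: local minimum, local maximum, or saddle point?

local minimum

The Hessian of L is constant: H = [[4, -4], [-4, 10]].
det(H) = 4·10 − (-4)² = 24.
det(H) > 0 and tr(H) = 14 > 0, so H is positive definite and the point is a local minimum.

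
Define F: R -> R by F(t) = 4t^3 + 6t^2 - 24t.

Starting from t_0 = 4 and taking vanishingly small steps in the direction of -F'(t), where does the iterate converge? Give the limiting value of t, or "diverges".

F'(t) = 12(t - 1)(t + 2), so F'(4) = 216.
Gradient descent moves in the -F' direction, i.e. t is decreasing.
The nearest critical point in that direction is t = 1, where F'' = 36 > 0 (a local minimum). The iterate converges there.

1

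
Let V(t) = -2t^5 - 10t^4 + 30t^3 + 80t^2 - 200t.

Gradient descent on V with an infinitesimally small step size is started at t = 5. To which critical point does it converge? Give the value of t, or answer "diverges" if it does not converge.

V'(t) = -10(t - 2)(t - 1)(t + 2)(t + 5), so V'(5) = -8400.
Gradient descent moves in the -V' direction, i.e. t is increasing.
There is no critical point above t=5, and V' keeps the same sign, so the iterate runs off to +∞.

diverges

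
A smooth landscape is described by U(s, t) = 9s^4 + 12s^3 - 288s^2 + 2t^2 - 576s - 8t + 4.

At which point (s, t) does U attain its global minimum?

U(s,t) separates as P(s) + Q(t) + 4, so its minimum is min P + min Q + 4.
P'(s) = 36(s - 4)(s + 1)(s + 4) vanishes at s ∈ {-4, -1, 4}; Q'(t) = 4(t - 2) vanishes at t ∈ {2}.
Local minima of P (where P''>0): P(-4)=-768, P(4)=-3840. Local minima of Q: Q(2)=-8.
So the global minimum of U is P(4) + Q(2) + 4 = -3840 − 8 + 4 = -3844, attained at (4, 2).

(4, 2)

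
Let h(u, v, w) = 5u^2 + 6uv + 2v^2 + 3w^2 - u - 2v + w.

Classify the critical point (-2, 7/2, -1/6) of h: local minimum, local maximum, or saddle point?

The Hessian is constant: H = [[10, 6, 0], [6, 4, 0], [0, 0, 6]].
Leading principal minors: Δ₁ = 10, Δ₂ = 4, Δ₃ = 24.
All leading minors are positive, so H is positive definite: a local minimum.

local minimum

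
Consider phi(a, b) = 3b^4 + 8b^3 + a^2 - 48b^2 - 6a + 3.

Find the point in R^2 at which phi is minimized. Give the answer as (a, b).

phi(a,b) separates as P(a) + Q(b) + 3, so its minimum is min P + min Q + 3.
P'(a) = 2a - 6 vanishes at a ∈ {3}; Q'(b) = 12b(b - 2)(b + 4) vanishes at b ∈ {-4, 0, 2}.
Local minima of P (where P''>0): P(3)=-9. Local minima of Q: Q(-4)=-512, Q(2)=-80.
So the global minimum of phi is P(3) + Q(-4) + 3 = -9 − 512 + 3 = -518, attained at (3, -4).

(3, -4)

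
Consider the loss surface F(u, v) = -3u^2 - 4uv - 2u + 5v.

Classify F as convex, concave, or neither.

F is quadratic, so its Hessian is the constant matrix H = [[-6, -4], [-4, 0]].
det(H) = -16, tr(H) = -6.
det(H) < 0, so H is indefinite: neither convex nor concave.

neither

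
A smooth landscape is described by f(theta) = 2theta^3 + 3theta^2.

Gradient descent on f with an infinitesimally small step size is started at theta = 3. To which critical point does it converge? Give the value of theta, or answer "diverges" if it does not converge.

0

f'(theta) = 6theta(theta + 1), so f'(3) = 72.
Gradient descent moves in the -f' direction, i.e. theta is decreasing.
The nearest critical point in that direction is theta = 0, where f'' = 6 > 0 (a local minimum). The iterate converges there.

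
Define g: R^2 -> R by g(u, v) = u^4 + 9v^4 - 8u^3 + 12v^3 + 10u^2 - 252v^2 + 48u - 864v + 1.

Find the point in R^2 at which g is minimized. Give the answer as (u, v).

g(u,v) separates as P(u) + Q(v) + 1, so its minimum is min P + min Q + 1.
P'(u) = 4(u - 4)(u - 3)(u + 1) vanishes at u ∈ {-1, 3, 4}; Q'(v) = 36(v - 4)(v + 2)(v + 3) vanishes at v ∈ {-3, -2, 4}.
Local minima of P (where P''>0): P(-1)=-29, P(4)=96. Local minima of Q: Q(-3)=729, Q(4)=-4416.
So the global minimum of g is P(-1) + Q(4) + 1 = -29 − 4416 + 1 = -4444, attained at (-1, 4).

(-1, 4)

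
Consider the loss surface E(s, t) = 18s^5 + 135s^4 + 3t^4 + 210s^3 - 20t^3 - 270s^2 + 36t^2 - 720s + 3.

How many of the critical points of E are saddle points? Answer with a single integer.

6

E separates as a function of s plus a function of t, so ∇E=0 decouples.
∂E/∂s = 90(s - 1)(s + 1)(s + 2)(s + 4) = 0 at s ∈ {-4, -2, -1, 1}; ∂E/∂t = 12t(t - 3)(t - 2) = 0 at t ∈ {0, 2, 3}.
The Hessian is diagonal: diag(E_ss, E_tt). Second derivatives: E_ss(-4)=-2700, E_ss(-2)=540, E_ss(-1)=-540, E_ss(1)=2700; E_tt(0)=72, E_tt(2)=-24, E_tt(3)=36.
Saddle points occur where the two diagonal entries have opposite signs: (-4, 0), (-4, 3), (-2, 2), (-1, 0), (-1, 3), (1, 2). Count: 6.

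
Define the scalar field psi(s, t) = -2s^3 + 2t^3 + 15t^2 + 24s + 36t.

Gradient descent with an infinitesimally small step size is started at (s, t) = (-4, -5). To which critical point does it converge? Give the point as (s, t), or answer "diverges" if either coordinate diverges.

psi is separable, so gradient descent decouples: s follows -∂psi/∂s, t follows -∂psi/∂t.
∂psi/∂s = -6(s - 2)(s + 2); at s=-4 this is -72, so s increases.
∂psi/∂t = 6(t + 2)(t + 3); at t=-5 this is 36, so t decreases.
The t-coordinate has no critical point in that direction and runs off to infinity.

diverges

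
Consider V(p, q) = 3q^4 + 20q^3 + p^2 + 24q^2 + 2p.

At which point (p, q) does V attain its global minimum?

(-1, -4)

V(p,q) separates as A(p) + B(q), so its minimum is min A + min B.
A'(p) = 2p + 2 vanishes at p ∈ {-1}; B'(q) = 12q(q + 1)(q + 4) vanishes at q ∈ {-4, -1, 0}.
Local minima of A (where A''>0): A(-1)=-1. Local minima of B: B(-4)=-128, B(0)=0.
So the global minimum of V is A(-1) + B(-4) = -1 − 128 = -129, attained at (-1, -4).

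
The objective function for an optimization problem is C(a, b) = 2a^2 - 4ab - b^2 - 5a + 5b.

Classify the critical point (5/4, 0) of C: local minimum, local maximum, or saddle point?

The Hessian of C is constant: H = [[4, -4], [-4, -2]].
det(H) = 4·(-2) − (-4)² = -24.
Since det(H) < 0, H is indefinite and the critical point is a saddle point.

saddle point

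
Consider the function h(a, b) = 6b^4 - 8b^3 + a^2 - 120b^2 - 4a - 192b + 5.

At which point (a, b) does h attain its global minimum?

(2, 4)

h(a,b) separates as P(a) + Q(b) + 5, so its minimum is min P + min Q + 5.
P'(a) = 2a - 4 vanishes at a ∈ {2}; Q'(b) = 24(b - 4)(b + 1)(b + 2) vanishes at b ∈ {-2, -1, 4}.
Local minima of P (where P''>0): P(2)=-4. Local minima of Q: Q(-2)=64, Q(4)=-1664.
So the global minimum of h is P(2) + Q(4) + 5 = -4 − 1664 + 5 = -1663, attained at (2, 4).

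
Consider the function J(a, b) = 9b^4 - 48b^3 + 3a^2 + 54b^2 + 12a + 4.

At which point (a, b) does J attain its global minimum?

(-2, 3)

J(a,b) separates as P(a) + Q(b) + 4, so its minimum is min P + min Q + 4.
P'(a) = 6a + 12 vanishes at a ∈ {-2}; Q'(b) = 36b(b - 3)(b - 1) vanishes at b ∈ {0, 1, 3}.
Local minima of P (where P''>0): P(-2)=-12. Local minima of Q: Q(0)=0, Q(3)=-81.
So the global minimum of J is P(-2) + Q(3) + 4 = -12 − 81 + 4 = -89, attained at (-2, 3).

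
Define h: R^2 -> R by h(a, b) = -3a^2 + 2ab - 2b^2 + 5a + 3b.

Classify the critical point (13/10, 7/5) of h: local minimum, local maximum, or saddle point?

The Hessian of h is constant: H = [[-6, 2], [2, -4]].
det(H) = (-6)·(-4) − 2² = 20.
det(H) > 0 and tr(H) = -10 < 0, so H is negative definite and the point is a local maximum.

local maximum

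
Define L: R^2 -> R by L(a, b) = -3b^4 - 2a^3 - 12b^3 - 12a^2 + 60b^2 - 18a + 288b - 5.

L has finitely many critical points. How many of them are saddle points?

3

L separates as a function of a plus a function of b, so ∇L=0 decouples.
∂L/∂a = -6(a + 1)(a + 3) = 0 at a ∈ {-3, -1}; ∂L/∂b = -12(b - 3)(b + 2)(b + 4) = 0 at b ∈ {-4, -2, 3}.
The Hessian is diagonal: diag(L_aa, L_bb). Second derivatives: L_aa(-3)=12, L_aa(-1)=-12; L_bb(-4)=-168, L_bb(-2)=120, L_bb(3)=-420.
Saddle points occur where the two diagonal entries have opposite signs: (-3, -4), (-3, 3), (-1, -2). Count: 3.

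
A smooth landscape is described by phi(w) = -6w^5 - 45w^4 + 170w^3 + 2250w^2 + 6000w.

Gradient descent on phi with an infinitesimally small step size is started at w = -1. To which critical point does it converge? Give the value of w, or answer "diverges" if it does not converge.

phi'(w) = -30(w - 5)(w + 2)(w + 4)(w + 5), so phi'(-1) = 2160.
Gradient descent moves in the -phi' direction, i.e. w is decreasing.
The nearest critical point in that direction is w = -2, where phi'' = 1260 > 0 (a local minimum). The iterate converges there.

-2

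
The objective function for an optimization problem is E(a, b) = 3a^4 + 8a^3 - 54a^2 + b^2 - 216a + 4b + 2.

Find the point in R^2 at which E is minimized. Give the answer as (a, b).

E(a,b) separates as P(a) + Q(b) + 2, so its minimum is min P + min Q + 2.
P'(a) = 12(a - 3)(a + 2)(a + 3) vanishes at a ∈ {-3, -2, 3}; Q'(b) = 2b + 4 vanishes at b ∈ {-2}.
Local minima of P (where P''>0): P(-3)=189, P(3)=-675. Local minima of Q: Q(-2)=-4.
So the global minimum of E is P(3) + Q(-2) + 2 = -675 − 4 + 2 = -677, attained at (3, -2).

(3, -2)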